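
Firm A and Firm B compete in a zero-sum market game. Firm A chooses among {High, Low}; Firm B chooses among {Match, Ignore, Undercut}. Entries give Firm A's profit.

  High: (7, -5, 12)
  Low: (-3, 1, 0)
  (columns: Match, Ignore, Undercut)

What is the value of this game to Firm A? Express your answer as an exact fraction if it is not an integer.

Row minima: High → -5, Low → -3; maximin = -3.
Column maxima: Match → 7, Ignore → 1, Undercut → 12; minimax = 1.
-3 ≠ 1, so there is no saddle point; optimal play is mixed.
Undercut is strictly dominated by Match (it gives Firm A strictly more in every row), so Firm B never plays it.
On the remaining 2×2 (High, Low vs Match, Ignore):
Let Firm A play High with probability p. Expected payoff against Match: 7p + (-3)(1−p) = 10p − 3; against Ignore: (-5)p + 1(1−p) = −6p + 1.
Setting these equal: 10p − 3 = −6p + 1 ⇒ 16p = 4 ⇒ p = 1/4, and the value is (10)·(1/4) − 3 = -1/2.
For Firm B: with q = P(Match), equating High's and Low's payoffs gives 12q − 5 = −4q + 1 ⇒ q = 3/8.

-1/2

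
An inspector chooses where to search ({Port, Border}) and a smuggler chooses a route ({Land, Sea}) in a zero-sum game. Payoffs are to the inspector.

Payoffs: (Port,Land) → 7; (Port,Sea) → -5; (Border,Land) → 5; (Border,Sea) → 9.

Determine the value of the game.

Row minima: Port → -5, Border → 5; maximin = 5.
Column maxima: Land → 7, Sea → 9; minimax = 7.
5 ≠ 7, so there is no saddle point; optimal play is mixed.
Let the inspector play Port with probability p. Expected payoff against Land: 7p + 5(1−p) = 2p + 5; against Sea: (-5)p + 9(1−p) = −14p + 9.
Setting these equal: 2p + 5 = −14p + 9 ⇒ 16p = 4 ⇒ p = 1/4, and the value is (2)·(1/4) + 5 = 11/2.
For the smuggler: with q = P(Land), equating Port's and Border's payoffs gives 12q − 5 = −4q + 9 ⇒ q = 7/8.

11/2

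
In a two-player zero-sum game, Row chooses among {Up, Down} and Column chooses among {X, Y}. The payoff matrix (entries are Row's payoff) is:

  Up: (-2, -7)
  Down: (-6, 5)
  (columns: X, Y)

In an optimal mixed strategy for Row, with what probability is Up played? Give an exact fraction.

Row minima: Up → -7, Down → -6; maximin = -6.
Column maxima: X → -2, Y → 5; minimax = -2.
-6 ≠ -2, so there is no saddle point; optimal play is mixed.
Let Row play Up with probability p. Expected payoff against X: (-2)p + (-6)(1−p) = 4p − 6; against Y: (-7)p + 5(1−p) = −12p + 5.
Setting these equal: 4p − 6 = −12p + 5 ⇒ 16p = 11 ⇒ p = 11/16, and the value is (4)·(11/16) − 6 = -13/4.
For Column: with q = P(X), equating Up's and Down's payoffs gives 5q − 7 = −11q + 5 ⇒ q = 3/4.

11/16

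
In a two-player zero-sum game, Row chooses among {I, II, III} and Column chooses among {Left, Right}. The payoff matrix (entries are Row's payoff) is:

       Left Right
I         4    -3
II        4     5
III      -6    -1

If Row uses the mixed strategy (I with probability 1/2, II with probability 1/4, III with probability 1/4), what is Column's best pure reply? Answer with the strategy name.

Right

If Column plays Left, Row's expected payoff is (1/2)·4 + (1/4)·4 + (1/4)·(-6) = 3/2.
If Column plays Right, Row's expected payoff is (1/2)·(-3) + (1/4)·5 + (1/4)·(-1) = -1/2.
Column minimizes Row's payoff; the smallest is -1/2, so the best response is Right.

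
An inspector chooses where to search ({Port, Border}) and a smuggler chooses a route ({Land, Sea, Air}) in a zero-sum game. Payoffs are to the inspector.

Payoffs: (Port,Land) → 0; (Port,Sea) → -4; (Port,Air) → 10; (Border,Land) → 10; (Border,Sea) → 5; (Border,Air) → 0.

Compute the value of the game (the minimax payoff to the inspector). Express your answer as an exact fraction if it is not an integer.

50/19

Row minima: Port → -4, Border → 0; maximin = 0.
Column maxima: Land → 10, Sea → 5, Air → 10; minimax = 5.
0 ≠ 5, so there is no saddle point; optimal play is mixed.
Land is strictly dominated by Sea (it gives the inspector strictly more in every row), so the smuggler never plays it.
On the remaining 2×2 (Port, Border vs Sea, Air):
Let the inspector play Port with probability p. Expected payoff against Sea: (-4)p + 5(1−p) = −9p + 5; against Air: 10p + 0(1−p) = 10p.
Setting these equal: −9p + 5 = 10p ⇒ −19p = -5 ⇒ p = 5/19, and the value is (-9)·(5/19) + 5 = 50/19.
For the smuggler: with q = P(Sea), equating Port's and Border's payoffs gives −14q + 10 = 5q ⇒ q = 10/19.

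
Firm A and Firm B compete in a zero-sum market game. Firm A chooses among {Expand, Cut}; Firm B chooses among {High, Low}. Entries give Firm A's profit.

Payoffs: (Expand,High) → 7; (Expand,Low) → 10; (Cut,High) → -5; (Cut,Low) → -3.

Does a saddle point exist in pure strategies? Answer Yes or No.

Yes

Row minima: Expand → 7, Cut → -5; maximin = 7.
Column maxima: High → 7, Low → 10; minimax = 7.
maximin = minimax = 7, so a saddle point exists.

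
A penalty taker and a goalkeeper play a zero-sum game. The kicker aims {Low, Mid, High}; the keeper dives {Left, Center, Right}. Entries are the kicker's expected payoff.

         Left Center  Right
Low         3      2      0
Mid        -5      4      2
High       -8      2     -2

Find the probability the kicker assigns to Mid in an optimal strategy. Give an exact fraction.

3/10

Row minima: Low → 0, Mid → -5, High → -8; maximin = 0.
Column maxima: Left → 3, Center → 4, Right → 2; minimax = 2.
0 ≠ 2, so there is no saddle point; optimal play is mixed.
High is strictly dominated by Mid, so the kicker never plays it.
Center is strictly dominated by Right (it gives the kicker strictly more in every row), so the keeper never plays it.
On the remaining 2×2 (Low, Mid vs Left, Right):
Let the kicker play Low with probability p. Expected payoff against Left: 3p + (-5)(1−p) = 8p − 5; against Right: 0p + 2(1−p) = −2p + 2.
Setting these equal: 8p − 5 = −2p + 2 ⇒ 10p = 7 ⇒ p = 7/10, and the value is (8)·(7/10) − 5 = 3/5.
For the keeper: with q = P(Left), equating Low's and Mid's payoffs gives 3q = −7q + 2 ⇒ q = 1/5.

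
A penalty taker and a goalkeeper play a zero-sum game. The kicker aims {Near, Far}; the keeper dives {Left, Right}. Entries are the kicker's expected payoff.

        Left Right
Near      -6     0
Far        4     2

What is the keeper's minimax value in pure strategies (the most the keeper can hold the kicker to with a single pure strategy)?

Column maxima: Left → 4, Right → 2.
The smallest of these is 2.

2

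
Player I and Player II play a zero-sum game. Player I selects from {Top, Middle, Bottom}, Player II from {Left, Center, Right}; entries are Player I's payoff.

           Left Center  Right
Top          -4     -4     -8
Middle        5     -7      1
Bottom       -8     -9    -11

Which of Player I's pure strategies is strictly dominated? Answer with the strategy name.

Top gives a strictly higher payoff than Bottom against every column: -4 > -8, -4 > -9, -8 > -11.
So Bottom is strictly dominated and Player I never plays it.

Bottom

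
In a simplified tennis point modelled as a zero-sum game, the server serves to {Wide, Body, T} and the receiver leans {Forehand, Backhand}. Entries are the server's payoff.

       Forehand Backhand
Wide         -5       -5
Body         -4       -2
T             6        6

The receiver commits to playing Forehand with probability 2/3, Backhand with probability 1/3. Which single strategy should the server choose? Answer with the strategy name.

T

Expected payoff of Wide: (2/3)·(-5) + (1/3)·(-5) = -5.
Expected payoff of Body: (2/3)·(-4) + (1/3)·(-2) = -10/3.
Expected payoff of T: (2/3)·6 + (1/3)·6 = 6.
The largest is 6, so the server's best response is T.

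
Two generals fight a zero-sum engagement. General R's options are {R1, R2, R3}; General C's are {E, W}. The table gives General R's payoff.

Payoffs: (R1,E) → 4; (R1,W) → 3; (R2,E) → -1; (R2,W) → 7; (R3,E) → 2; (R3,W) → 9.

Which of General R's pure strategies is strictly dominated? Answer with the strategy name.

R2

R3 gives a strictly higher payoff than R2 against every column: 2 > -1, 9 > 7.
So R2 is strictly dominated and General R never plays it.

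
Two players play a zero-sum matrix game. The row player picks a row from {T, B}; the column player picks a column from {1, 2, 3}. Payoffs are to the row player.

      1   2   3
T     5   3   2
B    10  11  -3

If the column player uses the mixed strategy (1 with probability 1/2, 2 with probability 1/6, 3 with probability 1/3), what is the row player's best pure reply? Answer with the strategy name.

B

Expected payoff of T: (1/2)·5 + (1/6)·3 + (1/3)·2 = 11/3.
Expected payoff of B: (1/2)·10 + (1/6)·11 + (1/3)·(-3) = 35/6.
The largest is 35/6, so the row player's best response is B.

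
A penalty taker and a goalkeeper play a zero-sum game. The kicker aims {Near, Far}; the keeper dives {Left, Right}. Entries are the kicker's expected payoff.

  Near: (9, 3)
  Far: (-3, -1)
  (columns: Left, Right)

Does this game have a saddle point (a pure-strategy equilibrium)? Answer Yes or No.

Yes

Row minima: Near → 3, Far → -3; maximin = 3.
Column maxima: Left → 9, Right → 3; minimax = 3.
maximin = minimax = 3, so a saddle point exists.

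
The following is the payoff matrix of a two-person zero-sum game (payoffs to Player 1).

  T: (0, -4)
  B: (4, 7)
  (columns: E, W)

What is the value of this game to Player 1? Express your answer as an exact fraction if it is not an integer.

4

Row minima: T → -4, B → 4; maximin = 4.
Column maxima: E → 4, W → 7; minimax = 4.
Since maximin = minimax = 4, there is a saddle point and the value is 4.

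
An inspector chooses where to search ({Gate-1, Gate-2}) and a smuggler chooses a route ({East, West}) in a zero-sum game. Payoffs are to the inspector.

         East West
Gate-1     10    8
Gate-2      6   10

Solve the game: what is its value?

26/3

Row minima: Gate-1 → 8, Gate-2 → 6; maximin = 8.
Column maxima: East → 10, West → 10; minimax = 10.
8 ≠ 10, so there is no saddle point; optimal play is mixed.
Let the inspector play Gate-1 with probability p. Expected payoff against East: 10p + 6(1−p) = 4p + 6; against West: 8p + 10(1−p) = −2p + 10.
Setting these equal: 4p + 6 = −2p + 10 ⇒ 6p = 4 ⇒ p = 2/3, and the value is (4)·(2/3) + 6 = 26/3.
For the smuggler: with q = P(East), equating Gate-1's and Gate-2's payoffs gives 2q + 8 = −4q + 10 ⇒ q = 1/3.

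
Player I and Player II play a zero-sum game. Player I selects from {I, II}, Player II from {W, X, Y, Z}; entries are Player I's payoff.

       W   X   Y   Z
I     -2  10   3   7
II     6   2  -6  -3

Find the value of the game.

Row minima: I → -2, II → -6; maximin = -2.
Column maxima: W → 6, X → 10, Y → 3, Z → 7; minimax = 3.
-2 ≠ 3, so there is no saddle point; optimal play is mixed.
X is strictly dominated by Y (it gives Player I strictly more in every row), so Player II never plays it.
Z is strictly dominated by Y (it gives Player I strictly more in every row), so Player II never plays it.
On the remaining 2×2 (I, II vs W, Y):
Let Player I play I with probability p. Expected payoff against W: (-2)p + 6(1−p) = −8p + 6; against Y: 3p + (-6)(1−p) = 9p − 6.
Setting these equal: −8p + 6 = 9p − 6 ⇒ −17p = -12 ⇒ p = 12/17, and the value is (-8)·(12/17) + 6 = 6/17.
For Player II: with q = P(W), equating I's and II's payoffs gives −5q + 3 = 12q − 6 ⇒ q = 9/17.

6/17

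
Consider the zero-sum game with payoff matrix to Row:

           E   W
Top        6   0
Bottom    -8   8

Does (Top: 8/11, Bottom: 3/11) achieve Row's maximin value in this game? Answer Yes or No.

Yes

Against E this mix gives (8/11)·6 + (3/11)·(-8) = 24/11.
Against W this mix gives (8/11)·0 + (3/11)·8 = 24/11.
All of Column's active replies (E, W) yield 24/11, and no column does worse for Row. The mix makes Column indifferent and guarantees 24/11, so it is optimal.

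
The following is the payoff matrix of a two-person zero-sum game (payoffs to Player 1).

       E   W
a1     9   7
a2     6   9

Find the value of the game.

39/5

Row minima: a1 → 7, a2 → 6; maximin = 7.
Column maxima: E → 9, W → 9; minimax = 9.
7 ≠ 9, so there is no saddle point; optimal play is mixed.
Let Player 1 play a1 with probability p. Expected payoff against E: 9p + 6(1−p) = 3p + 6; against W: 7p + 9(1−p) = −2p + 9.
Setting these equal: 3p + 6 = −2p + 9 ⇒ 5p = 3 ⇒ p = 3/5, and the value is (3)·(3/5) + 6 = 39/5.
For Player 2: with q = P(E), equating a1's and a2's payoffs gives 2q + 7 = −3q + 9 ⇒ q = 2/5.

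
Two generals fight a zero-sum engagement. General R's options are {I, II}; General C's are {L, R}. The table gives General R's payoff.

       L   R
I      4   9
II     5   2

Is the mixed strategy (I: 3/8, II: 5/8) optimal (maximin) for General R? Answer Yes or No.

Yes

Against L this mix gives (3/8)·4 + (5/8)·5 = 37/8.
Against R this mix gives (3/8)·9 + (5/8)·2 = 37/8.
All of General C's active replies (L, R) yield 37/8, and no column does worse for General R. The mix makes General C indifferent and guarantees 37/8, so it is optimal.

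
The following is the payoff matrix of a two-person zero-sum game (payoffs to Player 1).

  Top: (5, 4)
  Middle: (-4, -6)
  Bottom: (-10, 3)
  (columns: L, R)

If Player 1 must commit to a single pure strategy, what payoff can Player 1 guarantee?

4

Row minima: Top → 4, Middle → -6, Bottom → -10.
The best of these is 4.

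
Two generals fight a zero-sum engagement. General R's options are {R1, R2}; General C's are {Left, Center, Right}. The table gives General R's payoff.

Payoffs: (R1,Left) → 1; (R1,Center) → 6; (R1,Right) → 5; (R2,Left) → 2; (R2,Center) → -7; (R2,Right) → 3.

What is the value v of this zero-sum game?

19/14

Row minima: R1 → 1, R2 → -7; maximin = 1.
Column maxima: Left → 2, Center → 6, Right → 5; minimax = 2.
1 ≠ 2, so there is no saddle point; optimal play is mixed.
Right is strictly dominated by Left (it gives General R strictly more in every row), so General C never plays it.
On the remaining 2×2 (R1, R2 vs Left, Center):
Let General R play R1 with probability p. Expected payoff against Left: 1p + 2(1−p) = −p + 2; against Center: 6p + (-7)(1−p) = 13p − 7.
Setting these equal: −p + 2 = 13p − 7 ⇒ −14p = -9 ⇒ p = 9/14, and the value is (-1)·(9/14) + 2 = 19/14.
For General C: with q = P(Left), equating R1's and R2's payoffs gives −5q + 6 = 9q − 7 ⇒ q = 13/14.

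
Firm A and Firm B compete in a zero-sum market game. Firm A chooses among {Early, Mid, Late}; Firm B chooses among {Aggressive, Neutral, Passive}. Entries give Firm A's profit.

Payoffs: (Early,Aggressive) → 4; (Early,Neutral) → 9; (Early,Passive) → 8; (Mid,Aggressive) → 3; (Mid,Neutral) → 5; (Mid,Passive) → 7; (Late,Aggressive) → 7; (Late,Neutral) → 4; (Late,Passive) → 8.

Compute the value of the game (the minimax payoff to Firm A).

47/8

Row minima: Early → 4, Mid → 3, Late → 4; maximin = 4.
Column maxima: Aggressive → 7, Neutral → 9, Passive → 8; minimax = 7.
4 ≠ 7, so there is no saddle point; optimal play is mixed.
Mid is strictly dominated by Early, so Firm A never plays it.
Passive is strictly dominated by Aggressive (it gives Firm A strictly more in every row), so Firm B never plays it.
On the remaining 2×2 (Early, Late vs Aggressive, Neutral):
Let Firm A play Early with probability p. Expected payoff against Aggressive: 4p + 7(1−p) = −3p + 7; against Neutral: 9p + 4(1−p) = 5p + 4.
Setting these equal: −3p + 7 = 5p + 4 ⇒ −8p = -3 ⇒ p = 3/8, and the value is (-3)·(3/8) + 7 = 47/8.
For Firm B: with q = P(Aggressive), equating Early's and Late's payoffs gives −5q + 9 = 3q + 4 ⇒ q = 5/8.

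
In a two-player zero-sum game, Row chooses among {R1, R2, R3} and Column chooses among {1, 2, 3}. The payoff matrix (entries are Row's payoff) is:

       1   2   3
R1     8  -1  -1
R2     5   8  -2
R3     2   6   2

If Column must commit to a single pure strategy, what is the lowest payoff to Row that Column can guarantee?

2

Column maxima: 1 → 8, 2 → 8, 3 → 2.
The smallest of these is 2.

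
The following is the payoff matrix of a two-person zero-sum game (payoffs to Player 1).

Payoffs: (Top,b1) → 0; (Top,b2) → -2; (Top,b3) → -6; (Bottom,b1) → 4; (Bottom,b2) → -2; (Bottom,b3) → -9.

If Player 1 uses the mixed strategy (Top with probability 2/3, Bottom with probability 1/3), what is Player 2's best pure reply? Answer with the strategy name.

b3

If Player 2 plays b1, Player 1's expected payoff is (2/3)·0 + (1/3)·4 = 4/3.
If Player 2 plays b2, Player 1's expected payoff is (2/3)·(-2) + (1/3)·(-2) = -2.
If Player 2 plays b3, Player 1's expected payoff is (2/3)·(-6) + (1/3)·(-9) = -7.
Player 2 minimizes Player 1's payoff; the smallest is -7, so the best response is b3.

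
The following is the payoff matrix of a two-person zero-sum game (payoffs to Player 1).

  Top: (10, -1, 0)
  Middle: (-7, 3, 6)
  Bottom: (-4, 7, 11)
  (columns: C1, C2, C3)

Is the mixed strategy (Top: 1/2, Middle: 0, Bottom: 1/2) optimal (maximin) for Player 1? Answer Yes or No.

Against C1 this mix gives (1/2)·10 + (1/2)·(-4) = 3.
Against C2 this mix gives (1/2)·(-1) + (1/2)·7 = 3.
Against C3 this mix gives (1/2)·0 + (1/2)·11 = 11/2.
All of Player 2's active replies (C1, C2) yield 3, and no column does worse for Player 1. The mix makes Player 2 indifferent and guarantees 3, so it is optimal.

Yes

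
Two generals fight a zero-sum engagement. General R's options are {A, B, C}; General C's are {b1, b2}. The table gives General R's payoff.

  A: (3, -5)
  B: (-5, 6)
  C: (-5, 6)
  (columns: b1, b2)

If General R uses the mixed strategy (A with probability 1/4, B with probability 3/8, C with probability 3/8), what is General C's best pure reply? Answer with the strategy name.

If General C plays b1, General R's expected payoff is (1/4)·3 + (3/8)·(-5) + (3/8)·(-5) = -3.
If General C plays b2, General R's expected payoff is (1/4)·(-5) + (3/8)·6 + (3/8)·6 = 13/4.
General C minimizes General R's payoff; the smallest is -3, so the best response is b1.

b1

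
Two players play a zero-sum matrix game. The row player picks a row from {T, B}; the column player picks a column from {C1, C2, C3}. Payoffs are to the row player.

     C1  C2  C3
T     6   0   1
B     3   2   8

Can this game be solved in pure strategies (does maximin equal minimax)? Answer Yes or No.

Row minima: T → 0, B → 2; maximin = 2.
Column maxima: C1 → 6, C2 → 2, C3 → 8; minimax = 2.
maximin = minimax = 2, so a saddle point exists.

Yes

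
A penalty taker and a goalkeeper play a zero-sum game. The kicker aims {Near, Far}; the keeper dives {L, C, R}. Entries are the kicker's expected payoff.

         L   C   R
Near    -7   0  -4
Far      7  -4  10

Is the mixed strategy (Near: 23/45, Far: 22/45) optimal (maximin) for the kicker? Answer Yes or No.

No

Against L this mix gives (23/45)·(-7) + (22/45)·7 = -7/45.
Against C this mix gives (23/45)·0 + (22/45)·(-4) = -88/45.
Against R this mix gives (23/45)·(-4) + (22/45)·10 = 128/45.
The keeper will play C, holding the kicker to -88/45. Shifting weight toward the row that does better against C would raise this floor (the equalizing mix achieves -14/9 against both C and L), so the proposed strategy is not optimal.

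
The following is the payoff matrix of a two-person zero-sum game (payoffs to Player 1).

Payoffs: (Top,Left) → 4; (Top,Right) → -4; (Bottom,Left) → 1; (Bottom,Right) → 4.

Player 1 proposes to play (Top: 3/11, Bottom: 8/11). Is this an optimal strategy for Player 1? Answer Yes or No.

Yes

Against Left this mix gives (3/11)·4 + (8/11)·1 = 20/11.
Against Right this mix gives (3/11)·(-4) + (8/11)·4 = 20/11.
All of Player 2's active replies (Left, Right) yield 20/11, and no column does worse for Player 1. The mix makes Player 2 indifferent and guarantees 20/11, so it is optimal.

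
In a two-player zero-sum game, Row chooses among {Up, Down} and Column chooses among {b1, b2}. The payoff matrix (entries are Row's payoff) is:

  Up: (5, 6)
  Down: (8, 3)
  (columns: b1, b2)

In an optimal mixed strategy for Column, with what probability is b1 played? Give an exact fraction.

1/2

Row minima: Up → 5, Down → 3; maximin = 5.
Column maxima: b1 → 8, b2 → 6; minimax = 6.
5 ≠ 6, so there is no saddle point; optimal play is mixed.
Let Row play Up with probability p. Expected payoff against b1: 5p + 8(1−p) = −3p + 8; against b2: 6p + 3(1−p) = 3p + 3.
Setting these equal: −3p + 8 = 3p + 3 ⇒ −6p = -5 ⇒ p = 5/6, and the value is (-3)·(5/6) + 8 = 11/2.
For Column: with q = P(b1), equating Up's and Down's payoffs gives −q + 6 = 5q + 3 ⇒ q = 1/2.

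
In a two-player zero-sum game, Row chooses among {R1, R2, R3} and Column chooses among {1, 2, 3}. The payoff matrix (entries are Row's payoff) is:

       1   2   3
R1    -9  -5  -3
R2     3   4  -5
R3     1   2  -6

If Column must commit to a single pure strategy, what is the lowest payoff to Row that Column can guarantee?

Column maxima: 1 → 3, 2 → 4, 3 → -3.
The smallest of these is -3.

-3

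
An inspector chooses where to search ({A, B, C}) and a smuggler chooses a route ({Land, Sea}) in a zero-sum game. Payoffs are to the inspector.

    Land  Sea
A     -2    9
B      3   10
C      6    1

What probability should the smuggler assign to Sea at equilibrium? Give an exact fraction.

Row minima: A → -2, B → 3, C → 1; maximin = 3.
Column maxima: Land → 6, Sea → 10; minimax = 6.
3 ≠ 6, so there is no saddle point; optimal play is mixed.
A is strictly dominated by B, so the inspector never plays it.
On the remaining 2×2 (B, C vs Land, Sea):
Let the inspector play B with probability p. Expected payoff against Land: 3p + 6(1−p) = −3p + 6; against Sea: 10p + 1(1−p) = 9p + 1.
Setting these equal: −3p + 6 = 9p + 1 ⇒ −12p = -5 ⇒ p = 5/12, and the value is (-3)·(5/12) + 6 = 19/4.
For the smuggler: with q = P(Land), equating B's and C's payoffs gives −7q + 10 = 5q + 1 ⇒ q = 3/4.

1/4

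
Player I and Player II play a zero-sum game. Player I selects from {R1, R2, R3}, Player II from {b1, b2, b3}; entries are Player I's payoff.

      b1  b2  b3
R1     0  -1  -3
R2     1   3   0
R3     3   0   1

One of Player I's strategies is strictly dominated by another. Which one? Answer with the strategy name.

R2 gives a strictly higher payoff than R1 against every column: 1 > 0, 3 > -1, 0 > -3.
So R1 is strictly dominated and Player I never plays it.

R1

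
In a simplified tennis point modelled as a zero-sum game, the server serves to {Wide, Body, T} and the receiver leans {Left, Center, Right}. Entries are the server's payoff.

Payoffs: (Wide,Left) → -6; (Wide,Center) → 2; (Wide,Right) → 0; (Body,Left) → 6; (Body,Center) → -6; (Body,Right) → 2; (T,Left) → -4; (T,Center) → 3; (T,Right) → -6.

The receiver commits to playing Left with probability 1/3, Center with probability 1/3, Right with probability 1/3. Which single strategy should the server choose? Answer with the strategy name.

Expected payoff of Wide: (1/3)·(-6) + (1/3)·2 + (1/3)·0 = -4/3.
Expected payoff of Body: (1/3)·6 + (1/3)·(-6) + (1/3)·2 = 2/3.
Expected payoff of T: (1/3)·(-4) + (1/3)·3 + (1/3)·(-6) = -7/3.
The largest is 2/3, so the server's best response is Body.

Body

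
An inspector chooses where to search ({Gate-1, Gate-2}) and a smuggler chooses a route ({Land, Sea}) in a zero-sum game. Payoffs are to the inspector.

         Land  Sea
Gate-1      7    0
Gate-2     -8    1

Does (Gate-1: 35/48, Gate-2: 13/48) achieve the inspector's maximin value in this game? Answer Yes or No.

No

Against Land this mix gives (35/48)·7 + (13/48)·(-8) = 47/16.
Against Sea this mix gives (35/48)·0 + (13/48)·1 = 13/48.
The smuggler will play Sea, holding the inspector to 13/48. Shifting weight toward the row that does better against Sea would raise this floor (the equalizing mix achieves 7/16 against both Sea and Land), so the proposed strategy is not optimal.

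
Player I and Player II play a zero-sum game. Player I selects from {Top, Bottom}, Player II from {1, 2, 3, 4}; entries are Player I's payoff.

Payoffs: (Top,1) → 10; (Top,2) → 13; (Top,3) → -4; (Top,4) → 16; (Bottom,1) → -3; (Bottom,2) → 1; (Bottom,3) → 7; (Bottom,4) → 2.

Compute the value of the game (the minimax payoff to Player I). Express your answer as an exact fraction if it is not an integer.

29/12

Row minima: Top → -4, Bottom → -3; maximin = -3.
Column maxima: 1 → 10, 2 → 13, 3 → 7, 4 → 16; minimax = 7.
-3 ≠ 7, so there is no saddle point; optimal play is mixed.
2 is strictly dominated by 1 (it gives Player I strictly more in every row), so Player II never plays it.
4 is strictly dominated by 1 (it gives Player I strictly more in every row), so Player II never plays it.
On the remaining 2×2 (Top, Bottom vs 1, 3):
Let Player I play Top with probability p. Expected payoff against 1: 10p + (-3)(1−p) = 13p − 3; against 3: (-4)p + 7(1−p) = −11p + 7.
Setting these equal: 13p − 3 = −11p + 7 ⇒ 24p = 10 ⇒ p = 5/12, and the value is (13)·(5/12) − 3 = 29/12.
For Player II: with q = P(1), equating Top's and Bottom's payoffs gives 14q − 4 = −10q + 7 ⇒ q = 11/24.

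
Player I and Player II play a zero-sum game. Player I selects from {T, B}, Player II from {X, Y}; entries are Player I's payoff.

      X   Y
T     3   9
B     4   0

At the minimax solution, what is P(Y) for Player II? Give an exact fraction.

Row minima: T → 3, B → 0; maximin = 3.
Column maxima: X → 4, Y → 9; minimax = 4.
3 ≠ 4, so there is no saddle point; optimal play is mixed.
Let Player I play T with probability p. Expected payoff against X: 3p + 4(1−p) = −p + 4; against Y: 9p + 0(1−p) = 9p.
Setting these equal: −p + 4 = 9p ⇒ −10p = -4 ⇒ p = 2/5, and the value is (-1)·(2/5) + 4 = 18/5.
For Player II: with q = P(X), equating T's and B's payoffs gives −6q + 9 = 4q ⇒ q = 9/10.

1/10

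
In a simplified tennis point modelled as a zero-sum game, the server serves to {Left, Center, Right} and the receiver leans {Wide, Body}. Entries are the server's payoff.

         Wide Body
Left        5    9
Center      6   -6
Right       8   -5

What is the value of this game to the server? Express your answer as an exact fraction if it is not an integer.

97/17

Row minima: Left → 5, Center → -6, Right → -5; maximin = 5.
Column maxima: Wide → 8, Body → 9; minimax = 8.
5 ≠ 8, so there is no saddle point; optimal play is mixed.
Center is strictly dominated by Right, so the server never plays it.
On the remaining 2×2 (Left, Right vs Wide, Body):
Let the server play Left with probability p. Expected payoff against Wide: 5p + 8(1−p) = −3p + 8; against Body: 9p + (-5)(1−p) = 14p − 5.
Setting these equal: −3p + 8 = 14p − 5 ⇒ −17p = -13 ⇒ p = 13/17, and the value is (-3)·(13/17) + 8 = 97/17.
For the receiver: with q = P(Wide), equating Left's and Right's payoffs gives −4q + 9 = 13q − 5 ⇒ q = 14/17.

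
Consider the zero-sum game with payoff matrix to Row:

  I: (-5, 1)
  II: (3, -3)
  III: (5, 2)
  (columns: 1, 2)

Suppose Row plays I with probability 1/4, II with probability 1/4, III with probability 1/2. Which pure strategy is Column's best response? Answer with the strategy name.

If Column plays 1, Row's expected payoff is (1/4)·(-5) + (1/4)·3 + (1/2)·5 = 2.
If Column plays 2, Row's expected payoff is (1/4)·1 + (1/4)·(-3) + (1/2)·2 = 1/2.
Column minimizes Row's payoff; the smallest is 1/2, so the best response is 2.

2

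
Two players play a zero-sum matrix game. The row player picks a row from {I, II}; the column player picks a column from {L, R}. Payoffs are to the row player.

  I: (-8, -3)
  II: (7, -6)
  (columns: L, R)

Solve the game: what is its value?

-23/6

Row minima: I → -8, II → -6; maximin = -6.
Column maxima: L → 7, R → -3; minimax = -3.
-6 ≠ -3, so there is no saddle point; optimal play is mixed.
Let the row player play I with probability p. Expected payoff against L: (-8)p + 7(1−p) = −15p + 7; against R: (-3)p + (-6)(1−p) = 3p − 6.
Setting these equal: −15p + 7 = 3p − 6 ⇒ −18p = -13 ⇒ p = 13/18, and the value is (-15)·(13/18) + 7 = -23/6.
For the column player: with q = P(L), equating I's and II's payoffs gives −5q − 3 = 13q − 6 ⇒ q = 1/6.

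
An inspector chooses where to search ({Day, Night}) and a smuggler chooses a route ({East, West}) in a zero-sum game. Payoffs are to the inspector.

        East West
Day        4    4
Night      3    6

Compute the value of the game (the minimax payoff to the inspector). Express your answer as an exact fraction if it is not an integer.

Row minima: Day → 4, Night → 3; maximin = 4.
Column maxima: East → 4, West → 6; minimax = 4.
Since maximin = minimax = 4, there is a saddle point and the value is 4.

4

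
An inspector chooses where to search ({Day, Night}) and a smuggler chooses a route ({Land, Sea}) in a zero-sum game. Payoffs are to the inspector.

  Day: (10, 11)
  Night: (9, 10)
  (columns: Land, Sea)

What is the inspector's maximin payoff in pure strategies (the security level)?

Row minima: Day → 10, Night → 9.
The best of these is 10.

10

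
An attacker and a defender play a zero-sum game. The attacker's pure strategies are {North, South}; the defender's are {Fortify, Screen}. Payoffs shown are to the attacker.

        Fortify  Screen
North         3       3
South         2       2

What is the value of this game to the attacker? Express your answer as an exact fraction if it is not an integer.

3

Row minima: North → 3, South → 2; maximin = 3.
Column maxima: Fortify → 3, Screen → 3; minimax = 3.
Since maximin = minimax = 3, there is a saddle point and the value is 3.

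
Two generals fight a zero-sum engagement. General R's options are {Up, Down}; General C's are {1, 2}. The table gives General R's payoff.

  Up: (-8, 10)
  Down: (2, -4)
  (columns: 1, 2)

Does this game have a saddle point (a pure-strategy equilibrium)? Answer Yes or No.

No

Row minima: Up → -8, Down → -4; maximin = -4.
Column maxima: 1 → 2, 2 → 10; minimax = 2.
-4 ≠ 2, so no pure-strategy equilibrium exists.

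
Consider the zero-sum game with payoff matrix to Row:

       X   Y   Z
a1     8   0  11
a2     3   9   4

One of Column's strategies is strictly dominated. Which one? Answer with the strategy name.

Z

X holds Row's payoff strictly below Z in every row: 8 < 11, 3 < 4.
So Z is strictly dominated for Column.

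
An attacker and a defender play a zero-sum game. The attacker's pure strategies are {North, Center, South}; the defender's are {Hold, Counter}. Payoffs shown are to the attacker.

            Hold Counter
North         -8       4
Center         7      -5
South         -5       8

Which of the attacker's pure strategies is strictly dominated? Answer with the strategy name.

South gives a strictly higher payoff than North against every column: -5 > -8, 8 > 4.
So North is strictly dominated and the attacker never plays it.

North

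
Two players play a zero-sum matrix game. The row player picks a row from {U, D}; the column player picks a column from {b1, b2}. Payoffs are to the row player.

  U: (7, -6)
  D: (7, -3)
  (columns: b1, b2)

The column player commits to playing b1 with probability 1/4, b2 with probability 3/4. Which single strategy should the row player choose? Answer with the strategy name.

D

Expected payoff of U: (1/4)·7 + (3/4)·(-6) = -11/4.
Expected payoff of D: (1/4)·7 + (3/4)·(-3) = -1/2.
The largest is -1/2, so the row player's best response is D.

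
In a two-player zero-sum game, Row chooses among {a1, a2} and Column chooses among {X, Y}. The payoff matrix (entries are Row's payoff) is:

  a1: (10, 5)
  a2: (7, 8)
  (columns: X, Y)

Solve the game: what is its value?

15/2

Row minima: a1 → 5, a2 → 7; maximin = 7.
Column maxima: X → 10, Y → 8; minimax = 8.
7 ≠ 8, so there is no saddle point; optimal play is mixed.
Let Row play a1 with probability p. Expected payoff against X: 10p + 7(1−p) = 3p + 7; against Y: 5p + 8(1−p) = −3p + 8.
Setting these equal: 3p + 7 = −3p + 8 ⇒ 6p = 1 ⇒ p = 1/6, and the value is (3)·(1/6) + 7 = 15/2.
For Column: with q = P(X), equating a1's and a2's payoffs gives 5q + 5 = −q + 8 ⇒ q = 1/2.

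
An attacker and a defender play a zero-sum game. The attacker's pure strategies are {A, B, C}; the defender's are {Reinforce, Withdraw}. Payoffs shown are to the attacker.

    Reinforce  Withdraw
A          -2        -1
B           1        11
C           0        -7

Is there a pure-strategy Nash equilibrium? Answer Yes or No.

Yes

Row minima: A → -2, B → 1, C → -7; maximin = 1.
Column maxima: Reinforce → 1, Withdraw → 11; minimax = 1.
maximin = minimax = 1, so a saddle point exists.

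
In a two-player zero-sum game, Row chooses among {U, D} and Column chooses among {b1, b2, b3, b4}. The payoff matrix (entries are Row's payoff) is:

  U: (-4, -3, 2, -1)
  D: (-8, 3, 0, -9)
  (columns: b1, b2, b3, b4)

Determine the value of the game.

-4

Row minima: U → -4, D → -9; maximin = -4.
Column maxima: b1 → -4, b2 → 3, b3 → 2, b4 → -1; minimax = -4.
Since maximin = minimax = -4, there is a saddle point and the value is -4.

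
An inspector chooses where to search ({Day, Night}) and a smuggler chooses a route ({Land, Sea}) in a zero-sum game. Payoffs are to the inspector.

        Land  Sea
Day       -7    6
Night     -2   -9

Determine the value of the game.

-15/4

Row minima: Day → -7, Night → -9; maximin = -7.
Column maxima: Land → -2, Sea → 6; minimax = -2.
-7 ≠ -2, so there is no saddle point; optimal play is mixed.
Let the inspector play Day with probability p. Expected payoff against Land: (-7)p + (-2)(1−p) = −5p − 2; against Sea: 6p + (-9)(1−p) = 15p − 9.
Setting these equal: −5p − 2 = 15p − 9 ⇒ −20p = -7 ⇒ p = 7/20, and the value is (-5)·(7/20) − 2 = -15/4.
For the smuggler: with q = P(Land), equating Day's and Night's payoffs gives −13q + 6 = 7q − 9 ⇒ q = 3/4.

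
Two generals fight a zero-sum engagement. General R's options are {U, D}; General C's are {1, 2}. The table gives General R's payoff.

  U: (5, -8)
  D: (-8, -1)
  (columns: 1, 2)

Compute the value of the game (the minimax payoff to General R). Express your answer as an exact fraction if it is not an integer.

Row minima: U → -8, D → -8; maximin = -8.
Column maxima: 1 → 5, 2 → -1; minimax = -1.
-8 ≠ -1, so there is no saddle point; optimal play is mixed.
Let General R play U with probability p. Expected payoff against 1: 5p + (-8)(1−p) = 13p − 8; against 2: (-8)p + (-1)(1−p) = −7p − 1.
Setting these equal: 13p − 8 = −7p − 1 ⇒ 20p = 7 ⇒ p = 7/20, and the value is (13)·(7/20) − 8 = -69/20.
For General C: with q = P(1), equating U's and D's payoffs gives 13q − 8 = −7q − 1 ⇒ q = 7/20.

-69/20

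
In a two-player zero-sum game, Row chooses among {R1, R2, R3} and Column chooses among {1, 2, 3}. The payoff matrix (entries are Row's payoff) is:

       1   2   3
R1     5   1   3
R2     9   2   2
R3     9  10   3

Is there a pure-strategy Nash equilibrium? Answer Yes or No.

Yes

Row minima: R1 → 1, R2 → 2, R3 → 3; maximin = 3.
Column maxima: 1 → 9, 2 → 10, 3 → 3; minimax = 3.
maximin = minimax = 3, so a saddle point exists.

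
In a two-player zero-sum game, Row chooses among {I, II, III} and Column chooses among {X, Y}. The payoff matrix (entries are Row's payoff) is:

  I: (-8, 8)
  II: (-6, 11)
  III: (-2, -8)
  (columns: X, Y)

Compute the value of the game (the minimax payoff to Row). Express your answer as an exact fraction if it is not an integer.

Row minima: I → -8, II → -6, III → -8; maximin = -6.
Column maxima: X → -2, Y → 11; minimax = -2.
-6 ≠ -2, so there is no saddle point; optimal play is mixed.
I is strictly dominated by II, so Row never plays it.
On the remaining 2×2 (II, III vs X, Y):
Let Row play II with probability p. Expected payoff against X: (-6)p + (-2)(1−p) = −4p − 2; against Y: 11p + (-8)(1−p) = 19p − 8.
Setting these equal: −4p − 2 = 19p − 8 ⇒ −23p = -6 ⇒ p = 6/23, and the value is (-4)·(6/23) − 2 = -70/23.
For Column: with q = P(X), equating II's and III's payoffs gives −17q + 11 = 6q − 8 ⇒ q = 19/23.

-70/23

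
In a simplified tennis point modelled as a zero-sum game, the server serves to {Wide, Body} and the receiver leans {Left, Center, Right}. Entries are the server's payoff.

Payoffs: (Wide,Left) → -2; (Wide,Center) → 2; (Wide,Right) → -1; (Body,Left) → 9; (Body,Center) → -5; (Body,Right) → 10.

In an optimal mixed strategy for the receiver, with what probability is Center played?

11/18

Row minima: Wide → -2, Body → -5; maximin = -2.
Column maxima: Left → 9, Center → 2, Right → 10; minimax = 2.
-2 ≠ 2, so there is no saddle point; optimal play is mixed.
Right is strictly dominated by Left (it gives the server strictly more in every row), so the receiver never plays it.
On the remaining 2×2 (Wide, Body vs Left, Center):
Let the server play Wide with probability p. Expected payoff against Left: (-2)p + 9(1−p) = −11p + 9; against Center: 2p + (-5)(1−p) = 7p − 5.
Setting these equal: −11p + 9 = 7p − 5 ⇒ −18p = -14 ⇒ p = 7/9, and the value is (-11)·(7/9) + 9 = 4/9.
For the receiver: with q = P(Left), equating Wide's and Body's payoffs gives −4q + 2 = 14q − 5 ⇒ q = 7/18.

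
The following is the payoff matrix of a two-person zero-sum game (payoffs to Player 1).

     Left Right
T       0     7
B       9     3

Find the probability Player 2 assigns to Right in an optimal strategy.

Row minima: T → 0, B → 3; maximin = 3.
Column maxima: Left → 9, Right → 7; minimax = 7.
3 ≠ 7, so there is no saddle point; optimal play is mixed.
Let Player 1 play T with probability p. Expected payoff against Left: 0p + 9(1−p) = −9p + 9; against Right: 7p + 3(1−p) = 4p + 3.
Setting these equal: −9p + 9 = 4p + 3 ⇒ −13p = -6 ⇒ p = 6/13, and the value is (-9)·(6/13) + 9 = 63/13.
For Player 2: with q = P(Left), equating T's and B's payoffs gives −7q + 7 = 6q + 3 ⇒ q = 4/13.

9/13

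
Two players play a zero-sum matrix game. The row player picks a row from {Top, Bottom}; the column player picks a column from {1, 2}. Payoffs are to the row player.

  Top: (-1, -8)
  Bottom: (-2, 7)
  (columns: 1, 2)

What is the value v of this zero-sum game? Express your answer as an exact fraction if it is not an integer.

Row minima: Top → -8, Bottom → -2; maximin = -2.
Column maxima: 1 → -1, 2 → 7; minimax = -1.
-2 ≠ -1, so there is no saddle point; optimal play is mixed.
Let the row player play Top with probability p. Expected payoff against 1: (-1)p + (-2)(1−p) = p − 2; against 2: (-8)p + 7(1−p) = −15p + 7.
Setting these equal: p − 2 = −15p + 7 ⇒ 16p = 9 ⇒ p = 9/16, and the value is (1)·(9/16) − 2 = -23/16.
For the column player: with q = P(1), equating Top's and Bottom's payoffs gives 7q − 8 = −9q + 7 ⇒ q = 15/16.

-23/16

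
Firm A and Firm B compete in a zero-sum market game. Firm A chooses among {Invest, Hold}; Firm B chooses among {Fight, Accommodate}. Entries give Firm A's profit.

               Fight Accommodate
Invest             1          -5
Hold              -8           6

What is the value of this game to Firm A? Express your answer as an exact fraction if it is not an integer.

Row minima: Invest → -5, Hold → -8; maximin = -5.
Column maxima: Fight → 1, Accommodate → 6; minimax = 1.
-5 ≠ 1, so there is no saddle point; optimal play is mixed.
Let Firm A play Invest with probability p. Expected payoff against Fight: 1p + (-8)(1−p) = 9p − 8; against Accommodate: (-5)p + 6(1−p) = −11p + 6.
Setting these equal: 9p − 8 = −11p + 6 ⇒ 20p = 14 ⇒ p = 7/10, and the value is (9)·(7/10) − 8 = -17/10.
For Firm B: with q = P(Fight), equating Invest's and Hold's payoffs gives 6q − 5 = −14q + 6 ⇒ q = 11/20.

-17/10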